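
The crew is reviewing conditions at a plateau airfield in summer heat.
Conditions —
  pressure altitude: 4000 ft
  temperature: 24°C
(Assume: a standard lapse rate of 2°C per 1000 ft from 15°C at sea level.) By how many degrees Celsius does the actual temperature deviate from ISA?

ISA+17°C

ISA temperature at 4000 ft = 15 − 2 × (4000/1000) = 7°C.
Deviation = OAT − ISA = 24 − 7 = +17°C.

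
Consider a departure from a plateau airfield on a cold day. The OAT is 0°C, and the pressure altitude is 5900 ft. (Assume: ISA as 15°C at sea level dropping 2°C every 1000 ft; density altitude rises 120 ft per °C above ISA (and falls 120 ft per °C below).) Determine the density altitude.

5516 ft

ISA temperature at 5900 ft = 15 − 2 × (5900/1000) = 3.2°C.
ISA deviation = 0 − 3.2 = -3.2°C.
Density altitude = 5900 + 120 × (-3.2) = 5900 + (-384) = 5516 ft.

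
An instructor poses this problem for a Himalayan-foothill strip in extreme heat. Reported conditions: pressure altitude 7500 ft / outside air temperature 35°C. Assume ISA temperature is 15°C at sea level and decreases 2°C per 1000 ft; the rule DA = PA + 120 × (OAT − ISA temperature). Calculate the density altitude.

ISA temperature at 7500 ft = 15 − 2 × (7500/1000) = 0°C.
ISA deviation = 35 − 0 = +35°C.
Density altitude = 7500 + 120 × (35) = 7500 + (+4200) = 11700 ft.

11700 ft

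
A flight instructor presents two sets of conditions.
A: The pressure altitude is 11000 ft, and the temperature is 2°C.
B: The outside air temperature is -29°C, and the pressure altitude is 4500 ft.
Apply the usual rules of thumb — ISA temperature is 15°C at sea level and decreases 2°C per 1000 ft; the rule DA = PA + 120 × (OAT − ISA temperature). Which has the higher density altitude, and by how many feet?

A: ISA temp = -7°C, deviation +9°C, DA = 11000 + 120 × 9 = 12080 ft.
B: ISA temp = 6°C, deviation -35°C, DA = 4500 + 120 × (-35) = 300 ft.
A is higher by 12080 − 300 = 11780 ft.

A by 11780 ft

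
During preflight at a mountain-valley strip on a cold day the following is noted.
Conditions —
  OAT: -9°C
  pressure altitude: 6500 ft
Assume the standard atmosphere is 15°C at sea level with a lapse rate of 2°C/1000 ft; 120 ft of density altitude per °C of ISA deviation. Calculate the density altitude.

ISA temperature at 6500 ft = 15 − 2 × (6500/1000) = 2°C.
ISA deviation = -9 − 2 = -11°C.
Density altitude = 6500 + 120 × (-11) = 6500 + (-1320) = 5180 ft.

5180 ft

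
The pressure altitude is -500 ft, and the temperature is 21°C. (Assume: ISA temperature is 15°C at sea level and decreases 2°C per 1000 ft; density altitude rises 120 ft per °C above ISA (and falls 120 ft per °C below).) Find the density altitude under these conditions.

100 ft

ISA temperature at -500 ft = 15 − 2 × (-500/1000) = 16°C.
ISA deviation = 21 − 16 = +5°C.
Density altitude = -500 + 120 × (5) = -500 + (+600) = 100 ft.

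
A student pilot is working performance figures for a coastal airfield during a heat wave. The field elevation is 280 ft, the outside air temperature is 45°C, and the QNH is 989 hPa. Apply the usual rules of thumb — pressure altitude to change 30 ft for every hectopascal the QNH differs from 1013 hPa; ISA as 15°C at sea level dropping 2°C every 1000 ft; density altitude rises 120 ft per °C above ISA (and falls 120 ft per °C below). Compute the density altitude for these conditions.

4840 ft

Pressure altitude = 280 + (1013 − 989) × 30 = 280 + (+720) = 1000 ft.
ISA temperature at 1000 ft = 15 − 2 × (1000/1000) = 13°C.
ISA deviation = 45 − 13 = +32°C.
Density altitude = 1000 + 120 × (32) = 4840 ft.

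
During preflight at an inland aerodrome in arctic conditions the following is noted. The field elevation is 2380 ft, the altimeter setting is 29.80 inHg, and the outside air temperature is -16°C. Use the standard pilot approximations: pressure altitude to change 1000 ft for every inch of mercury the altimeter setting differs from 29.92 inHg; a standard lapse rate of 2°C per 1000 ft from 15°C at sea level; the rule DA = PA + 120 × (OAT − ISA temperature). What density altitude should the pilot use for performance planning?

Pressure altitude = 2380 + (29.92 − 29.80) × 1000 = 2380 + (+120) = 2500 ft.
ISA temperature at 2500 ft = 15 − 2 × (2500/1000) = 10°C.
ISA deviation = -16 − 10 = -26°C.
Density altitude = 2500 + 120 × (-26) = -620 ft.

-620 ft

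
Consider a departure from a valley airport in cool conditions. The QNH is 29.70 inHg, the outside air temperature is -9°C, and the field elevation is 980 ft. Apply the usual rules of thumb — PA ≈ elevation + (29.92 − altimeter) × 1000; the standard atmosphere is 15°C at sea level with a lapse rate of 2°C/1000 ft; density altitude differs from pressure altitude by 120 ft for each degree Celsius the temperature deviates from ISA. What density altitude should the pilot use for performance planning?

-1392 ft

Pressure altitude = 980 + (29.92 − 29.70) × 1000 = 980 + (+220) = 1200 ft.
ISA temperature at 1200 ft = 15 − 2 × (1200/1000) = 12.6°C.
ISA deviation = -9 − 12.6 = -21.6°C.
Density altitude = 1200 + 120 × (-21.6) = -1392 ft.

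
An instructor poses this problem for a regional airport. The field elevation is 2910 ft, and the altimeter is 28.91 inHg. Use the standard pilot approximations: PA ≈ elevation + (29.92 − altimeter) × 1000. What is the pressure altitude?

Pressure correction = (29.92 − 28.91) × 1000 = +1010 ft.
Pressure altitude = 2910 + (+1010) = 3920 ft.

3920 ft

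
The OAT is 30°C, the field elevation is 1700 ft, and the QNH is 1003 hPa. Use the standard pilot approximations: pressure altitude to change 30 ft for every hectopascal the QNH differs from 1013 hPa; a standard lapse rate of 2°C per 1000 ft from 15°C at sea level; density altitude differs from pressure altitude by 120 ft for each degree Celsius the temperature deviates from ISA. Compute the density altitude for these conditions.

Pressure altitude = 1700 + (1013 − 1003) × 30 = 1700 + (+300) = 2000 ft.
ISA temperature at 2000 ft = 15 − 2 × (2000/1000) = 11°C.
ISA deviation = 30 − 11 = +19°C.
Density altitude = 2000 + 120 × (19) = 4280 ft.

4280 ft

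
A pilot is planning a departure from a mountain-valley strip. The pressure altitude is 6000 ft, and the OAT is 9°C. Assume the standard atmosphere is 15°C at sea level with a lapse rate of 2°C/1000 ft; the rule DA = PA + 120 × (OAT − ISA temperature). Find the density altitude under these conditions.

ISA temperature at 6000 ft = 15 − 2 × (6000/1000) = 3°C.
ISA deviation = 9 − 3 = +6°C.
Density altitude = 6000 + 120 × (6) = 6000 + (+720) = 6720 ft.

6720 ft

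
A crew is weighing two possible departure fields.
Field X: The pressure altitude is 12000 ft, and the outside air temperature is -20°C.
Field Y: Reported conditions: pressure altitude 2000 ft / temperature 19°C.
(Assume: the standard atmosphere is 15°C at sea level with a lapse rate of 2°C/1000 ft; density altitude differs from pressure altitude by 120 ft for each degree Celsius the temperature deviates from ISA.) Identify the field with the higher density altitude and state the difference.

Field X by 7720 ft

Field X: ISA temp = -9°C, deviation -11°C, DA = 12000 + 120 × (-11) = 10680 ft.
Field Y: ISA temp = 11°C, deviation +8°C, DA = 2000 + 120 × 8 = 2960 ft.
Field X is higher by 10680 − 2960 = 7720 ft.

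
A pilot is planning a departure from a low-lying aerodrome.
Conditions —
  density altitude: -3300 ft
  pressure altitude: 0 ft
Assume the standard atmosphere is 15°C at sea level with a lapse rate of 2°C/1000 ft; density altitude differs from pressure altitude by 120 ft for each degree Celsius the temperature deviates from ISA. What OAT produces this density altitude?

Density altitude − pressure altitude = -3300 − 0 = -3300 ft.
At 120 ft/°C that is an ISA deviation of -3300/120 = -27.5°C.
ISA temperature at 0 ft = 15 − 2 × (0/1000) = 15°C.
OAT = ISA + deviation = 15 + (-27.5) = -12.5°C.

-12.5°C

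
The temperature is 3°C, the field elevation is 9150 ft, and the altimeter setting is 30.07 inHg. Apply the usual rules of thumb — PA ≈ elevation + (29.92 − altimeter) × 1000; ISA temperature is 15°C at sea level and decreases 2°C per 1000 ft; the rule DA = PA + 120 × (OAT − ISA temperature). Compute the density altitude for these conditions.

Pressure altitude = 9150 + (29.92 − 30.07) × 1000 = 9150 + (-150) = 9000 ft.
ISA temperature at 9000 ft = 15 − 2 × (9000/1000) = -3°C.
ISA deviation = 3 − (-3) = +6°C.
Density altitude = 9000 + 120 × (6) = 9720 ft.

9720 ft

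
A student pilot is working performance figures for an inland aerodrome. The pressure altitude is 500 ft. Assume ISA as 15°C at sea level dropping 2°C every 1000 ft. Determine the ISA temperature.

ISA temperature = 15 − 2 × (500/1000) = 15 − 1 = 14°C.

14°C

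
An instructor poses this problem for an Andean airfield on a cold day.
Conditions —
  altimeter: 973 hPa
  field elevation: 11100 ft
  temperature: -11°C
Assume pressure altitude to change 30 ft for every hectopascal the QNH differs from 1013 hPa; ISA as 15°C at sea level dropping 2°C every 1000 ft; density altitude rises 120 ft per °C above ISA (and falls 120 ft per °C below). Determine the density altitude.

12132 ft

Pressure altitude = 11100 + (1013 − 973) × 30 = 11100 + (+1200) = 12300 ft.
ISA temperature at 12300 ft = 15 − 2 × (12300/1000) = -9.6°C.
ISA deviation = -11 − (-9.6) = -1.4°C.
Density altitude = 12300 + 120 × (-1.4) = 12132 ft.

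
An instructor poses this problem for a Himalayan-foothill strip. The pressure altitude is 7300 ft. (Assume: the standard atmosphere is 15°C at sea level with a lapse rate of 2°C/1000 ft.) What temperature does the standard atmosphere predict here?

ISA temperature = 15 − 2 × (7300/1000) = 15 − 14.6 = 0.4°C.

0.4°C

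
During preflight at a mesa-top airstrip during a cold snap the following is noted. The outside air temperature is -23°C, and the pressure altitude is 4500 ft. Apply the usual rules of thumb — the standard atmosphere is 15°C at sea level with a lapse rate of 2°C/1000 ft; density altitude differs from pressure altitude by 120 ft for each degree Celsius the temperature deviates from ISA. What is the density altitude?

1020 ft

ISA temperature at 4500 ft = 15 − 2 × (4500/1000) = 6°C.
ISA deviation = -23 − 6 = -29°C.
Density altitude = 4500 + 120 × (-29) = 4500 + (-3480) = 1020 ft.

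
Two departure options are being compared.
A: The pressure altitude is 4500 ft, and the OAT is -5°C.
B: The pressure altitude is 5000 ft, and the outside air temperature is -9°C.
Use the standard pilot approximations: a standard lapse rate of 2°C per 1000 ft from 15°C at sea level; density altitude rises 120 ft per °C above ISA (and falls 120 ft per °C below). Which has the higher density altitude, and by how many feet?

A: ISA temp = 6°C, deviation -11°C, DA = 4500 + 120 × (-11) = 3180 ft.
B: ISA temp = 5°C, deviation -14°C, DA = 5000 + 120 × (-14) = 3320 ft.
B is higher by 3320 − 3180 = 140 ft.

B by 140 ft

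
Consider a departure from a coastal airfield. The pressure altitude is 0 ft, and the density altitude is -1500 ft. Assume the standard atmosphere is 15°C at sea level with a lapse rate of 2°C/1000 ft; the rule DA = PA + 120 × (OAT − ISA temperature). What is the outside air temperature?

2.5°C

Density altitude − pressure altitude = -1500 − 0 = -1500 ft.
At 120 ft/°C that is an ISA deviation of -1500/120 = -12.5°C.
ISA temperature at 0 ft = 15 − 2 × (0/1000) = 15°C.
OAT = ISA + deviation = 15 + (-12.5) = 2.5°C.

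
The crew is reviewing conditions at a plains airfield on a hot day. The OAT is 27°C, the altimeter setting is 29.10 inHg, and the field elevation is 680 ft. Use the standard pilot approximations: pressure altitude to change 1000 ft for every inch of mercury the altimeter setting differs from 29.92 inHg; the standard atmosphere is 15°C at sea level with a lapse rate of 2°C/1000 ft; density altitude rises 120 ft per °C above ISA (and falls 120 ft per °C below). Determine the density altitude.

3300 ft

Pressure altitude = 680 + (29.92 − 29.10) × 1000 = 680 + (+820) = 1500 ft.
ISA temperature at 1500 ft = 15 − 2 × (1500/1000) = 12°C.
ISA deviation = 27 − 12 = +15°C.
Density altitude = 1500 + 120 × (15) = 3300 ft.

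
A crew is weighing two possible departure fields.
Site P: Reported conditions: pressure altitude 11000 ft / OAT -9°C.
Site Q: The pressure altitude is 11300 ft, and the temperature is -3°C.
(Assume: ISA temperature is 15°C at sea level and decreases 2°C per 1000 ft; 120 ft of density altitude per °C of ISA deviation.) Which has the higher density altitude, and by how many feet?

Site P: ISA temp = -7°C, deviation -2°C, DA = 11000 + 120 × (-2) = 10760 ft.
Site Q: ISA temp = -7.6°C, deviation +4.6°C, DA = 11300 + 120 × 4.6 = 11852 ft.
Site Q is higher by 11852 − 10760 = 1092 ft.

Site Q by 1092 ft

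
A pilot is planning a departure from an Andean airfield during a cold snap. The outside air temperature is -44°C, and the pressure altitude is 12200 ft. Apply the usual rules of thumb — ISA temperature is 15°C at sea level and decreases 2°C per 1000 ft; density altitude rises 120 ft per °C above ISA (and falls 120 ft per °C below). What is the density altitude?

ISA temperature at 12200 ft = 15 − 2 × (12200/1000) = -9.4°C.
ISA deviation = -44 − (-9.4) = -34.6°C.
Density altitude = 12200 + 120 × (-34.6) = 12200 + (-4152) = 8048 ft.

8048 ft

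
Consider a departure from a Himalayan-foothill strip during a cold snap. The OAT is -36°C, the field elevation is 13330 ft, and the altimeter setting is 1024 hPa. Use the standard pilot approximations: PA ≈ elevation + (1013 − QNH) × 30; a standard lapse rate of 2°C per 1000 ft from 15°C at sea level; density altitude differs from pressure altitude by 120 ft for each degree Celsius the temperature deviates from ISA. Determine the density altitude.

Pressure altitude = 13330 + (1013 − 1024) × 30 = 13330 + (-330) = 13000 ft.
ISA temperature at 13000 ft = 15 − 2 × (13000/1000) = -11°C.
ISA deviation = -36 − (-11) = -25°C.
Density altitude = 13000 + 120 × (-25) = 10000 ft.

10000 ft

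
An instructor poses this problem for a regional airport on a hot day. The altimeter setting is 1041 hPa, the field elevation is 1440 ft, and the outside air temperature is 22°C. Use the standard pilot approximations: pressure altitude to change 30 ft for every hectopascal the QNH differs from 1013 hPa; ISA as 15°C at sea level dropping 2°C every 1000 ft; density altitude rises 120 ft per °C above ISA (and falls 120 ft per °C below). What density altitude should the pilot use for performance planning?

1584 ft

Pressure altitude = 1440 + (1013 − 1041) × 30 = 1440 + (-840) = 600 ft.
ISA temperature at 600 ft = 15 − 2 × (600/1000) = 13.8°C.
ISA deviation = 22 − 13.8 = +8.2°C.
Density altitude = 600 + 120 × (8.2) = 1584 ft.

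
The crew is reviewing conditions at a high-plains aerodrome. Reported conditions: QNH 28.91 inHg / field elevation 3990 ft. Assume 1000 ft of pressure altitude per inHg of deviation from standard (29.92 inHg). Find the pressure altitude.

5000 ft

Pressure correction = (29.92 − 28.91) × 1000 = +1010 ft.
Pressure altitude = 3990 + (+1010) = 5000 ft.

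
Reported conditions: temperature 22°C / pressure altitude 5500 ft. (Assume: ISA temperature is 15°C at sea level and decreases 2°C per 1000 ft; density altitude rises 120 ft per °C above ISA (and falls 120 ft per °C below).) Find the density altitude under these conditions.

ISA temperature at 5500 ft = 15 − 2 × (5500/1000) = 4°C.
ISA deviation = 22 − 4 = +18°C.
Density altitude = 5500 + 120 × (18) = 5500 + (+2160) = 7660 ft.

7660 ft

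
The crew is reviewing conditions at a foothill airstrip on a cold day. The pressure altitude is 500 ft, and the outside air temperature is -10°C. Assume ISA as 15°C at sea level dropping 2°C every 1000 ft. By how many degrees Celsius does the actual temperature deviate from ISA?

ISA temperature at 500 ft = 15 − 2 × (500/1000) = 14°C.
Deviation = OAT − ISA = -10 − 14 = -24°C.

ISA-24°C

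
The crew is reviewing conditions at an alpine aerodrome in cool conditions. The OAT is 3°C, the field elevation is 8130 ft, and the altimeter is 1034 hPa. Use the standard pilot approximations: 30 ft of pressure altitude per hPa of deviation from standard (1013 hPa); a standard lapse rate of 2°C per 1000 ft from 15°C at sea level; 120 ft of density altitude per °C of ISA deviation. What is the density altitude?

7860 ft

Pressure altitude = 8130 + (1013 − 1034) × 30 = 8130 + (-630) = 7500 ft.
ISA temperature at 7500 ft = 15 − 2 × (7500/1000) = 0°C.
ISA deviation = 3 − 0 = +3°C.
Density altitude = 7500 + 120 × (3) = 7860 ft.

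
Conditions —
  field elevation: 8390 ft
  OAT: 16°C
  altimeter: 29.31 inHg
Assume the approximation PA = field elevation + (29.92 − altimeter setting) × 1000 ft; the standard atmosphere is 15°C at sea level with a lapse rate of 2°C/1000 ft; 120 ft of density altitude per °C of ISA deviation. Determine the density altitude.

11280 ft

Pressure altitude = 8390 + (29.92 − 29.31) × 1000 = 8390 + (+610) = 9000 ft.
ISA temperature at 9000 ft = 15 − 2 × (9000/1000) = -3°C.
ISA deviation = 16 − (-3) = +19°C.
Density altitude = 9000 + 120 × (19) = 11280 ft.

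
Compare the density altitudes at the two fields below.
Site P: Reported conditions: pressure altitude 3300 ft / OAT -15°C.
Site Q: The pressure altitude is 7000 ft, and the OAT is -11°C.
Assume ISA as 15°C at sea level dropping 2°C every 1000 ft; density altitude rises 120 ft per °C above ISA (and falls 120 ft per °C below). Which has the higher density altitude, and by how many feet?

Site P: ISA temp = 8.4°C, deviation -23.4°C, DA = 3300 + 120 × (-23.4) = 492 ft.
Site Q: ISA temp = 1°C, deviation -12°C, DA = 7000 + 120 × (-12) = 5560 ft.
Site Q is higher by 5560 − 492 = 5068 ft.

Site Q by 5068 ft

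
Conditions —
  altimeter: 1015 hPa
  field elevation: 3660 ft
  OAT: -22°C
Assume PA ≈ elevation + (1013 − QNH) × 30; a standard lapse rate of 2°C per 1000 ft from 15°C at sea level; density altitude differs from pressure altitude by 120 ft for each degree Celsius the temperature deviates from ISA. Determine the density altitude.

Pressure altitude = 3660 + (1013 − 1015) × 30 = 3660 + (-60) = 3600 ft.
ISA temperature at 3600 ft = 15 − 2 × (3600/1000) = 7.8°C.
ISA deviation = -22 − 7.8 = -29.8°C.
Density altitude = 3600 + 120 × (-29.8) = 24 ft.

24 ft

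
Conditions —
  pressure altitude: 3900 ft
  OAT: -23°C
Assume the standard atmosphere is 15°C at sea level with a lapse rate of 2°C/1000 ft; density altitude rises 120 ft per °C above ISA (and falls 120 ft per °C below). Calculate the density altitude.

ISA temperature at 3900 ft = 15 − 2 × (3900/1000) = 7.2°C.
ISA deviation = -23 − 7.2 = -30.2°C.
Density altitude = 3900 + 120 × (-30.2) = 3900 + (-3624) = 276 ft.

276 ft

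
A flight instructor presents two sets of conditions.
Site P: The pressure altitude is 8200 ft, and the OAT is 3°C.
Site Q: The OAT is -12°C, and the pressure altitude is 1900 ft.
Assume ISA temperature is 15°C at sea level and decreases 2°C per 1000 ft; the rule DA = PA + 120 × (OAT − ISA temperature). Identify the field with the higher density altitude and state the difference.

Site P: ISA temp = -1.4°C, deviation +4.4°C, DA = 8200 + 120 × 4.4 = 8728 ft.
Site Q: ISA temp = 11.2°C, deviation -23.2°C, DA = 1900 + 120 × (-23.2) = -884 ft.
Site P is higher by 8728 − (-884) = 9612 ft.

Site P by 9612 ft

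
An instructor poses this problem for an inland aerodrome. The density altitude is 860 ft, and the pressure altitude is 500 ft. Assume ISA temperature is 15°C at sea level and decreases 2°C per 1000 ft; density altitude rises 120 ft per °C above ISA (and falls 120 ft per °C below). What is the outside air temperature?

Density altitude − pressure altitude = 860 − 500 = +360 ft.
At 120 ft/°C that is an ISA deviation of 360/120 = +3°C.
ISA temperature at 500 ft = 15 − 2 × (500/1000) = 14°C.
OAT = ISA + deviation = 14 + (+3) = 17°C.

17°C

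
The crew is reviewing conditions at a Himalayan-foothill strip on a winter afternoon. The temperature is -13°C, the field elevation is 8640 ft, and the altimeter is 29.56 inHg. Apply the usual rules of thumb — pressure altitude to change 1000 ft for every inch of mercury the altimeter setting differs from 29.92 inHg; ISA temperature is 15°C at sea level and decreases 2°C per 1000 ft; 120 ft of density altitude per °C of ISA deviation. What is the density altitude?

7800 ft

Pressure altitude = 8640 + (29.92 − 29.56) × 1000 = 8640 + (+360) = 9000 ft.
ISA temperature at 9000 ft = 15 − 2 × (9000/1000) = -3°C.
ISA deviation = -13 − (-3) = -10°C.
Density altitude = 9000 + 120 × (-10) = 7800 ft.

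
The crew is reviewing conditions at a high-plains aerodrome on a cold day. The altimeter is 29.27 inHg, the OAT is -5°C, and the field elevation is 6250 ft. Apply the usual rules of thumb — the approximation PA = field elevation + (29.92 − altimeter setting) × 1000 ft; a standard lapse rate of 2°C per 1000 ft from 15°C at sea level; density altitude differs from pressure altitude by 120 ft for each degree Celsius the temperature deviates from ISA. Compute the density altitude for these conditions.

6156 ft

Pressure altitude = 6250 + (29.92 − 29.27) × 1000 = 6250 + (+650) = 6900 ft.
ISA temperature at 6900 ft = 15 − 2 × (6900/1000) = 1.2°C.
ISA deviation = -5 − 1.2 = -6.2°C.
Density altitude = 6900 + 120 × (-6.2) = 6156 ft.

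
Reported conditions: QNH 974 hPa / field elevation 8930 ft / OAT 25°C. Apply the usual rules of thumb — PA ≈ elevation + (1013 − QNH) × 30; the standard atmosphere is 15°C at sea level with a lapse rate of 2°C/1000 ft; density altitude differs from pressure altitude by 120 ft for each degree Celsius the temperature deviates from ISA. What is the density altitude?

13724 ft

Pressure altitude = 8930 + (1013 − 974) × 30 = 8930 + (+1170) = 10100 ft.
ISA temperature at 10100 ft = 15 − 2 × (10100/1000) = -5.2°C.
ISA deviation = 25 − (-5.2) = +30.2°C.
Density altitude = 10100 + 120 × (30.2) = 13724 ft.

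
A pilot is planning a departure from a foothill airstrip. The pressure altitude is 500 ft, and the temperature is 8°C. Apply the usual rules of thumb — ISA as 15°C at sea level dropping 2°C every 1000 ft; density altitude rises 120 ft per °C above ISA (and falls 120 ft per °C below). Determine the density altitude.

-220 ft

ISA temperature at 500 ft = 15 − 2 × (500/1000) = 14°C.
ISA deviation = 8 − 14 = -6°C.
Density altitude = 500 + 120 × (-6) = 500 + (-720) = -220 ft.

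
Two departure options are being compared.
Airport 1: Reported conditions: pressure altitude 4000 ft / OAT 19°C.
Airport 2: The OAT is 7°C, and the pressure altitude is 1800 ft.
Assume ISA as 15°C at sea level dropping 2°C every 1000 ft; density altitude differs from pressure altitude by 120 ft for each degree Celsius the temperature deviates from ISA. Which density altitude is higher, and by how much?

Airport 1 by 4168 ft

Airport 1: ISA temp = 7°C, deviation +12°C, DA = 4000 + 120 × 12 = 5440 ft.
Airport 2: ISA temp = 11.4°C, deviation -4.4°C, DA = 1800 + 120 × (-4.4) = 1272 ft.
Airport 1 is higher by 5440 − 1272 = 4168 ft.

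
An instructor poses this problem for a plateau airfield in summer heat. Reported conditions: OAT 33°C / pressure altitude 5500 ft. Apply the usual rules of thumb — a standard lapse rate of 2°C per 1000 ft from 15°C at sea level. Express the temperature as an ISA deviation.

ISA+29°C

ISA temperature at 5500 ft = 15 − 2 × (5500/1000) = 4°C.
Deviation = OAT − ISA = 33 − 4 = +29°C.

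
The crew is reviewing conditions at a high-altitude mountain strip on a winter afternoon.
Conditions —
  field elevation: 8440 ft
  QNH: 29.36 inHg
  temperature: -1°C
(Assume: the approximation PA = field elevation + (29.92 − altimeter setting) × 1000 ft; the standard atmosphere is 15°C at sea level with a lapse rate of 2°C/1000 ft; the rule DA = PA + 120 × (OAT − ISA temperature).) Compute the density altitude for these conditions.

Pressure altitude = 8440 + (29.92 − 29.36) × 1000 = 8440 + (+560) = 9000 ft.
ISA temperature at 9000 ft = 15 − 2 × (9000/1000) = -3°C.
ISA deviation = -1 − (-3) = +2°C.
Density altitude = 9000 + 120 × (2) = 9240 ft.

9240 ft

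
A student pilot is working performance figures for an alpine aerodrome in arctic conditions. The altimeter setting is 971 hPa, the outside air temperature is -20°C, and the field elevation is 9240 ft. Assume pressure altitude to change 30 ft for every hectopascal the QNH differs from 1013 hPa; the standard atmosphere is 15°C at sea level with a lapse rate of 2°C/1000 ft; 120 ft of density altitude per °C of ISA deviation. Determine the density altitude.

8820 ft

Pressure altitude = 9240 + (1013 − 971) × 30 = 9240 + (+1260) = 10500 ft.
ISA temperature at 10500 ft = 15 − 2 × (10500/1000) = -6°C.
ISA deviation = -20 − (-6) = -14°C.
Density altitude = 10500 + 120 × (-14) = 8820 ft.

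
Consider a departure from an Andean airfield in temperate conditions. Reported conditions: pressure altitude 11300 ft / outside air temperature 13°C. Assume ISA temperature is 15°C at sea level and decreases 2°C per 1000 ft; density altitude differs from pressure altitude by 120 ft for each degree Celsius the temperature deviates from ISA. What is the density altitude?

13772 ft

ISA temperature at 11300 ft = 15 − 2 × (11300/1000) = -7.6°C.
ISA deviation = 13 − (-7.6) = +20.6°C.
Density altitude = 11300 + 120 × (20.6) = 11300 + (+2472) = 13772 ft.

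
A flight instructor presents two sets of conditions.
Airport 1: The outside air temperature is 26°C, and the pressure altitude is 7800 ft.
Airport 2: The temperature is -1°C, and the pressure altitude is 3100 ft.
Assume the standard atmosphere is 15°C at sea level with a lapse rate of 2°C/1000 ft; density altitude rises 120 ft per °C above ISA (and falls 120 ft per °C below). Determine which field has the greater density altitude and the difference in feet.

Airport 1 by 9068 ft

Airport 1: ISA temp = -0.6°C, deviation +26.6°C, DA = 7800 + 120 × 26.6 = 10992 ft.
Airport 2: ISA temp = 8.8°C, deviation -9.8°C, DA = 3100 + 120 × (-9.8) = 1924 ft.
Airport 1 is higher by 10992 − 1924 = 9068 ft.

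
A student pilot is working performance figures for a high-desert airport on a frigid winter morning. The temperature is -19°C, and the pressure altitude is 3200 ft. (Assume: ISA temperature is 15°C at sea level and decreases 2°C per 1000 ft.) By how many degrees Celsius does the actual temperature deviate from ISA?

ISA-27.6°C

ISA temperature at 3200 ft = 15 − 2 × (3200/1000) = 8.6°C.
Deviation = OAT − ISA = -19 − 8.6 = -27.6°C.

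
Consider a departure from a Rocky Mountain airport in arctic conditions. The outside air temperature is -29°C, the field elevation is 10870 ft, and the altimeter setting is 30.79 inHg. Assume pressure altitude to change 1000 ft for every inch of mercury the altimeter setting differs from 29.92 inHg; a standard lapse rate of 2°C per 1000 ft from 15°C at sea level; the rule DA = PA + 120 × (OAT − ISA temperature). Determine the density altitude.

Pressure altitude = 10870 + (29.92 − 30.79) × 1000 = 10870 + (-870) = 10000 ft.
ISA temperature at 10000 ft = 15 − 2 × (10000/1000) = -5°C.
ISA deviation = -29 − (-5) = -24°C.
Density altitude = 10000 + 120 × (-24) = 7120 ft.

7120 ft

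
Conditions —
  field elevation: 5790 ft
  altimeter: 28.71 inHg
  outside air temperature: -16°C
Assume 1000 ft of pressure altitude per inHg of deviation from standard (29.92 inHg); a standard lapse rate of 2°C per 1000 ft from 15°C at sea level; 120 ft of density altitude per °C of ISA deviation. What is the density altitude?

4960 ft

Pressure altitude = 5790 + (29.92 − 28.71) × 1000 = 5790 + (+1210) = 7000 ft.
ISA temperature at 7000 ft = 15 − 2 × (7000/1000) = 1°C.
ISA deviation = -16 − 1 = -17°C.
Density altitude = 7000 + 120 × (-17) = 4960 ft.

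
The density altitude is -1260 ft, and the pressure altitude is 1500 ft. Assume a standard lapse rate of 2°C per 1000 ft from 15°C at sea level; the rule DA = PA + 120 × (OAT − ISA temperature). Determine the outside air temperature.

-11°C

Density altitude − pressure altitude = -1260 − 1500 = -2760 ft.
At 120 ft/°C that is an ISA deviation of -2760/120 = -23°C.
ISA temperature at 1500 ft = 15 − 2 × (1500/1000) = 12°C.
OAT = ISA + deviation = 12 + (-23) = -11°C.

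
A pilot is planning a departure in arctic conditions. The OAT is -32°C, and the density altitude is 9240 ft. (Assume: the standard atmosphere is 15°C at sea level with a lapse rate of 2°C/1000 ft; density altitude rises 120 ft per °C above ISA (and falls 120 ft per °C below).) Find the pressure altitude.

DA = PA + 120 × (OAT − (15 − 2·PA/1000)) = PA + 120·OAT − 1800 + 0.24·PA = 1.24·PA + 120·OAT − 1800.
So 1.24·PA = 9240 − 120 × (-32) + 1800 = 14880.
PA = 14880 / 1.24 = 12000 ft.

12000 ft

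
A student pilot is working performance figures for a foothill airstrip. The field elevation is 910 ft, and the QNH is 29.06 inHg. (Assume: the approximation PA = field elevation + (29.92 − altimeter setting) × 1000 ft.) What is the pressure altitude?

Pressure correction = (29.92 − 29.06) × 1000 = +860 ft.
Pressure altitude = 910 + (+860) = 1770 ft.

1770 ft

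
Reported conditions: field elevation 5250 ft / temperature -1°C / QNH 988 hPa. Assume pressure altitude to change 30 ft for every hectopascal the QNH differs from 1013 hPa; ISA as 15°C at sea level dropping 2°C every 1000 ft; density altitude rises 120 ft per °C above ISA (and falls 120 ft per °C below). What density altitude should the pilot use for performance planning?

Pressure altitude = 5250 + (1013 − 988) × 30 = 5250 + (+750) = 6000 ft.
ISA temperature at 6000 ft = 15 − 2 × (6000/1000) = 3°C.
ISA deviation = -1 − 3 = -4°C.
Density altitude = 6000 + 120 × (-4) = 5520 ft.

5520 ft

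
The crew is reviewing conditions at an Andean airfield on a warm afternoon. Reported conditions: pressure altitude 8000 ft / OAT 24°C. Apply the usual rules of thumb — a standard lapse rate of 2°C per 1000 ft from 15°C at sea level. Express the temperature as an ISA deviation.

ISA temperature at 8000 ft = 15 − 2 × (8000/1000) = -1°C.
Deviation = OAT − ISA = 24 − (-1) = +25°C.

ISA+25°C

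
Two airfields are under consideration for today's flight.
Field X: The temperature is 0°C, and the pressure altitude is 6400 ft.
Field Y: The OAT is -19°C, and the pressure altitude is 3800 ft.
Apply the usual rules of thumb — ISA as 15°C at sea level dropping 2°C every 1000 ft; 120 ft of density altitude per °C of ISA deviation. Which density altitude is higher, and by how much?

Field X by 5504 ft

Field X: ISA temp = 2.2°C, deviation -2.2°C, DA = 6400 + 120 × (-2.2) = 6136 ft.
Field Y: ISA temp = 7.4°C, deviation -26.4°C, DA = 3800 + 120 × (-26.4) = 632 ft.
Field X is higher by 6136 − 632 = 5504 ft.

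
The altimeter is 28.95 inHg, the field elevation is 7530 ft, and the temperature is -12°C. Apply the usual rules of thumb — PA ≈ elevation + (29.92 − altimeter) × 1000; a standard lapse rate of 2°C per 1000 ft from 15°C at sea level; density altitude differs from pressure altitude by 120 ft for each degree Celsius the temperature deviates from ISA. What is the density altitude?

7300 ft

Pressure altitude = 7530 + (29.92 − 28.95) × 1000 = 7530 + (+970) = 8500 ft.
ISA temperature at 8500 ft = 15 − 2 × (8500/1000) = -2°C.
ISA deviation = -12 − (-2) = -10°C.
Density altitude = 8500 + 120 × (-10) = 7300 ft.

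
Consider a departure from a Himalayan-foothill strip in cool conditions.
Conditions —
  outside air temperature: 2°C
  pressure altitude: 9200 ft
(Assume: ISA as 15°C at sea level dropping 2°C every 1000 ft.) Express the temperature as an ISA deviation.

ISA temperature at 9200 ft = 15 − 2 × (9200/1000) = -3.4°C.
Deviation = OAT − ISA = 2 − (-3.4) = +5.4°C.

ISA+5.4°C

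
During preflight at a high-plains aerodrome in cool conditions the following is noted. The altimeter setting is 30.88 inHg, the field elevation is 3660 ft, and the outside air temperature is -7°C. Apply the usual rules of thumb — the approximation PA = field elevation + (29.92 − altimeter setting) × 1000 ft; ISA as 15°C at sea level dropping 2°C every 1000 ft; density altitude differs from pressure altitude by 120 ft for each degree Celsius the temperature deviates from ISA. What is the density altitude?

708 ft

Pressure altitude = 3660 + (29.92 − 30.88) × 1000 = 3660 + (-960) = 2700 ft.
ISA temperature at 2700 ft = 15 − 2 × (2700/1000) = 9.6°C.
ISA deviation = -7 − 9.6 = -16.6°C.
Density altitude = 2700 + 120 × (-16.6) = 708 ft.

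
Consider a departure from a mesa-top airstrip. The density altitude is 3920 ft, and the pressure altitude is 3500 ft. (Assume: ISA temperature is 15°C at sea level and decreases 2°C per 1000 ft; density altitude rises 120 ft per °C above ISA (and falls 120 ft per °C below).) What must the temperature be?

Density altitude − pressure altitude = 3920 − 3500 = +420 ft.
At 120 ft/°C that is an ISA deviation of 420/120 = +3.5°C.
ISA temperature at 3500 ft = 15 − 2 × (3500/1000) = 8°C.
OAT = ISA + deviation = 8 + (+3.5) = 11.5°C.

11.5°C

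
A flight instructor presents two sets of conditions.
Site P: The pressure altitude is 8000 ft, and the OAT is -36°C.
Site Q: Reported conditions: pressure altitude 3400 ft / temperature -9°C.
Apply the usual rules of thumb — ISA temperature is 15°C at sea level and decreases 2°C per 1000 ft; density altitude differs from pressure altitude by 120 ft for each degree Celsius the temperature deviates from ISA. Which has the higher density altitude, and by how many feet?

Site P by 2464 ft

Site P: ISA temp = -1°C, deviation -35°C, DA = 8000 + 120 × (-35) = 3800 ft.
Site Q: ISA temp = 8.2°C, deviation -17.2°C, DA = 3400 + 120 × (-17.2) = 1336 ft.
Site P is higher by 3800 − 1336 = 2464 ft.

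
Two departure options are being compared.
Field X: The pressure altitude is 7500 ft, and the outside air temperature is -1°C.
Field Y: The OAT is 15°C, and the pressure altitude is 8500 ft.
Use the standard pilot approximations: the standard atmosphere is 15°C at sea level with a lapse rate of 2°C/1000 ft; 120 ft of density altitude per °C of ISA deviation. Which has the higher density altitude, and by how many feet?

Field Y by 3160 ft

Field X: ISA temp = 0°C, deviation -1°C, DA = 7500 + 120 × (-1) = 7380 ft.
Field Y: ISA temp = -2°C, deviation +17°C, DA = 8500 + 120 × 17 = 10540 ft.
Field Y is higher by 10540 − 7380 = 3160 ft.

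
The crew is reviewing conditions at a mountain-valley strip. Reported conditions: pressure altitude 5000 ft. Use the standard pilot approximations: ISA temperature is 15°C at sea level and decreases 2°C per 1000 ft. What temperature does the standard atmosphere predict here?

5°C

ISA temperature = 15 − 2 × (5000/1000) = 15 − 10 = 5°C.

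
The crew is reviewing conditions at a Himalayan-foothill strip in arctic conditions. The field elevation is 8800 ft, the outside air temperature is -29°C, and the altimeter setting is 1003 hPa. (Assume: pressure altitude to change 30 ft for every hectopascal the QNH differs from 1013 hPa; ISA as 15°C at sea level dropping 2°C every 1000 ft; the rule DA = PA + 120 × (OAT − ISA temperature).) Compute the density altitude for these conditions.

Pressure altitude = 8800 + (1013 − 1003) × 30 = 8800 + (+300) = 9100 ft.
ISA temperature at 9100 ft = 15 − 2 × (9100/1000) = -3.2°C.
ISA deviation = -29 − (-3.2) = -25.8°C.
Density altitude = 9100 + 120 × (-25.8) = 6004 ft.

6004 ft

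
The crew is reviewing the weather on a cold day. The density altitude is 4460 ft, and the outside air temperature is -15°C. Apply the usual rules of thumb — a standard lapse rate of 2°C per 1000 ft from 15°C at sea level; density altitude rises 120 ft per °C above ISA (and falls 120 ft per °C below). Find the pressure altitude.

6500 ft

DA = PA + 120 × (OAT − (15 − 2·PA/1000)) = PA + 120·OAT − 1800 + 0.24·PA = 1.24·PA + 120·OAT − 1800.
So 1.24·PA = 4460 − 120 × (-15) + 1800 = 8060.
PA = 8060 / 1.24 = 6500 ft.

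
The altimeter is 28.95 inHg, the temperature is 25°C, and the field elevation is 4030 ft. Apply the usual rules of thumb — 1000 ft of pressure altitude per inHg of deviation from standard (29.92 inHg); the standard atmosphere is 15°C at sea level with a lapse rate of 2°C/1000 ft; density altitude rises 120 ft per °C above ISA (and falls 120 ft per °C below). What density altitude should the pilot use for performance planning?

Pressure altitude = 4030 + (29.92 − 28.95) × 1000 = 4030 + (+970) = 5000 ft.
ISA temperature at 5000 ft = 15 − 2 × (5000/1000) = 5°C.
ISA deviation = 25 − 5 = +20°C.
Density altitude = 5000 + 120 × (20) = 7400 ft.

7400 ft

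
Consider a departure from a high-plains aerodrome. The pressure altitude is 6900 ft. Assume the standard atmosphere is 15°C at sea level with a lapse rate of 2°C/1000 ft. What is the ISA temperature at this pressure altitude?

1.2°C

ISA temperature = 15 − 2 × (6900/1000) = 15 − 13.8 = 1.2°C.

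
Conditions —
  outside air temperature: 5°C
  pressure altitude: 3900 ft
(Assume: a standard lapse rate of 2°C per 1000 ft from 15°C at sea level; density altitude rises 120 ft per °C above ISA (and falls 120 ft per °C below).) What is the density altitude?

3636 ft

ISA temperature at 3900 ft = 15 − 2 × (3900/1000) = 7.2°C.
ISA deviation = 5 − 7.2 = -2.2°C.
Density altitude = 3900 + 120 × (-2.2) = 3900 + (-264) = 3636 ft.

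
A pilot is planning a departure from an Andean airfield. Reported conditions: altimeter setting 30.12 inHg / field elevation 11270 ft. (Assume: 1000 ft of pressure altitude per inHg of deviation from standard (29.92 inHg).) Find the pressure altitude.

Pressure correction = (29.92 − 30.12) × 1000 = -200 ft.
Pressure altitude = 11270 + (-200) = 11070 ft.

11070 ft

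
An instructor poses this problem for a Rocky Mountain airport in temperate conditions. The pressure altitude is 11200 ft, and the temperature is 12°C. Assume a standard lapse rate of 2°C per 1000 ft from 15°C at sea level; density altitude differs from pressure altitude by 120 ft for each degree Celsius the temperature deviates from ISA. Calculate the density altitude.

ISA temperature at 11200 ft = 15 − 2 × (11200/1000) = -7.4°C.
ISA deviation = 12 − (-7.4) = +19.4°C.
Density altitude = 11200 + 120 × (19.4) = 11200 + (+2328) = 13528 ft.

13528 ft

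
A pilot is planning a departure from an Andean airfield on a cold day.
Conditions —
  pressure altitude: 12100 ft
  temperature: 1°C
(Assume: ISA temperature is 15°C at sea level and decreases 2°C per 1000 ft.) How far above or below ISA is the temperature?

ISA+10.2°C

ISA temperature at 12100 ft = 15 − 2 × (12100/1000) = -9.2°C.
Deviation = OAT − ISA = 1 − (-9.2) = +10.2°C.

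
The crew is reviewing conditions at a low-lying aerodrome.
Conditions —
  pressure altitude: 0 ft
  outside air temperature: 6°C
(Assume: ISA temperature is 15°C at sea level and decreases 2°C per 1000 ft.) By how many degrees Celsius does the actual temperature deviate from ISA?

ISA-9°C

ISA temperature at 0 ft = 15 − 2 × (0/1000) = 15°C.
Deviation = OAT − ISA = 6 − 15 = -9°C.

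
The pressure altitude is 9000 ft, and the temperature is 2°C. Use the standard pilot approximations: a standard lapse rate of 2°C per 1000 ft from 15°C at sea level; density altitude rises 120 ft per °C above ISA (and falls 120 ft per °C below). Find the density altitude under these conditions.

ISA temperature at 9000 ft = 15 − 2 × (9000/1000) = -3°C.
ISA deviation = 2 − (-3) = +5°C.
Density altitude = 9000 + 120 × (5) = 9000 + (+600) = 9600 ft.

9600 ft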